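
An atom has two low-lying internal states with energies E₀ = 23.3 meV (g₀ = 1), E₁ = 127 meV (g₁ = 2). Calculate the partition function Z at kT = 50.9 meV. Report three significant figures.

Eᵢ/kT = 0.45776, 2.4951.
Z = Σ gᵢe^(−Eᵢ/kT) = 1·e^(−0.45776) + 2·e^(−2.4951) = 0.63270 + 0.16498 = 0.79768.

Z = 0.798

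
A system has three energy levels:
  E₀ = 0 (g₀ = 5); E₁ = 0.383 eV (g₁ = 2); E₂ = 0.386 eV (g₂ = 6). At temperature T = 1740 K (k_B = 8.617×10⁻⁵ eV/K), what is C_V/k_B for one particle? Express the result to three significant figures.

k_BT = 8.617×10⁻⁵ × 1740 K = 0.14994 eV.
Eᵢ/kT = 0, 2.5544, 2.5744.
Z = Σ gᵢe^(−Eᵢ/kT) = 5·e^(−0) + 2·e^(−2.5544) + 6·e^(−2.5744) = 5.0000 + 0.15548 + 0.45720 = 5.6127.
⟨E⟩ = 0.042052 eV, ⟨E²⟩ = 0.016200 eV².
C_V/k_B = (⟨E²⟩ − ⟨E⟩²)/(kT)² = (0.016200 − 0.0017684)/0.022482 = 0.642.

0.642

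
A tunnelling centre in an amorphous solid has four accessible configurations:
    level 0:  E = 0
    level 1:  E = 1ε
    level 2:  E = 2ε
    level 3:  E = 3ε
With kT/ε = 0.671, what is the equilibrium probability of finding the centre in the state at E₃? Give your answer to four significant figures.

Eᵢ/kT = 0, 1.49031, 2.98063, 4.47094.
Z = Σ e^(−Eᵢ/kT) = e^(−0) + e^(−1.49031) + e^(−2.98063) + e^(−4.47094) = 1.00000 + 0.225303 + 0.0507608 + 0.0114366 = 1.28750.
P₃ = e^(−E₃/kT) / Z = 0.0114366/1.28750 = 0.008883.

0.008883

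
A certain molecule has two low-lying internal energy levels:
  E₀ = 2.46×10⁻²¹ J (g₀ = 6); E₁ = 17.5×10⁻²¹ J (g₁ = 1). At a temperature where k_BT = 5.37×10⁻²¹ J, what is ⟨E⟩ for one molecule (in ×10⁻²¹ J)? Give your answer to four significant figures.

Eᵢ/kT = 0.458101, 3.25885.
Z = Σ gᵢe^(−Eᵢ/kT) = 6·e^(−0.458101) + 1·e^(−3.25885) = 3.79490 + 0.0384326 = 3.83333.
⟨E⟩ = Σ Eᵢ gᵢe^(−Eᵢ/kT) / Z = (2.46·3.79490 + 17.5·0.0384326) / 3.83333 = 2.611 ×10⁻²¹ J.

2.611 ×10⁻²¹ J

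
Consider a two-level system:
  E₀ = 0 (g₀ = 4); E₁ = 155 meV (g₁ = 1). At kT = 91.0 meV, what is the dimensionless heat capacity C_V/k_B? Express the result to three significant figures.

0.121

Eᵢ/kT = 0, 1.7033.
Z = Σ gᵢe^(−Eᵢ/kT) = 4·e^(−0) + 1·e^(−1.7033) = 4.0000 + 0.18208 = 4.1821.
⟨E⟩ = 6.7484 meV, ⟨E²⟩ = 1046.0 meV².
C_V/k_B = (⟨E²⟩ − ⟨E⟩²)/(kT)² = (1046.0 − 45.541)/8281.0 = 0.121.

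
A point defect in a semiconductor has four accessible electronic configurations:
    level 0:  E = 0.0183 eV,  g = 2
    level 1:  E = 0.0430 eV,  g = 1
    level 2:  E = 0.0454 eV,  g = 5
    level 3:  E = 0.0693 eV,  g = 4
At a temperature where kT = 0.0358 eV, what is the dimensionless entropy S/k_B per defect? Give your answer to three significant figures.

2.36

Eᵢ/kT = 0.51117, 1.2011, 1.2682, 1.9358.
Z = Σ gᵢe^(−Eᵢ/kT) = 2·e^(−0.51117) + 1·e^(−1.2011) + 5·e^(−1.2682) + 4·e^(−1.9358) = 1.1996 + 0.30086 + 1.4067 + 0.57724 = 3.4844.
⟨E⟩ = Σ EᵢPᵢ = 0.039822 eV.
S/k_B = ln Z + ⟨E⟩/kT = ln(3.4844) + 0.039822/0.0358 = 1.2483 + 1.1123 = 2.36.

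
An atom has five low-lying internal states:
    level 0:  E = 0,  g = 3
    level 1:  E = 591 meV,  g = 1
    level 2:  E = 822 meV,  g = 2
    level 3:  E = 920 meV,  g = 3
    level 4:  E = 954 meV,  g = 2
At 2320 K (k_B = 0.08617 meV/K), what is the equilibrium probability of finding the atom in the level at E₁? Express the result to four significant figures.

k_BT = 0.08617 × 2320 K = 199.914 meV.
Eᵢ/kT = 0, 2.95627, 4.11177, 4.60198, 4.77205.
Z = Σ gᵢe^(−Eᵢ/kT) = 3·e^(−0) + 1·e^(−2.95627) + 2·e^(−4.11177) + 3·e^(−4.60198) + 2·e^(−4.77205) = 3.00000 + 0.0520126 + 0.0327575 + 0.0300959 + 0.0169260 = 3.13179.
P₁ = g₁ e^(−E₁/kT) / Z = 0.0520126/3.13179 = 0.01661.

0.01661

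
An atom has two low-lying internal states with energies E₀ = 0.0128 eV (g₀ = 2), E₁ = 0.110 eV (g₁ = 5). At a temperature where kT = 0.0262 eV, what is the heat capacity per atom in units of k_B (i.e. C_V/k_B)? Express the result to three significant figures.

Eᵢ/kT = 0.48855, 4.1985.
Z = Σ gᵢe^(−Eᵢ/kT) = 2·e^(−0.48855) + 5·e^(−4.1985) = 1.2270 + 0.075090 = 1.3021.
⟨E⟩ = 0.018405 eV, ⟨E²⟩ = 0.00085218 eV².
C_V/k_B = (⟨E²⟩ − ⟨E⟩²)/(kT)² = (0.00085218 − 0.00033874)/0.00068644 = 0.748.

0.748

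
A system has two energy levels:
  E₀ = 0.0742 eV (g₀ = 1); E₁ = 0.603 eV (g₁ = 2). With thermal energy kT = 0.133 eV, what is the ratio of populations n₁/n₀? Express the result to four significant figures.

n₁/n₀ = (g₁/g₀) exp[−(E₁−E₀)/kT] = (2/1) × exp(−(0.5288 eV)/(0.133 eV)) = (2/1) × exp(-3.97594) = 0.03752.

0.03752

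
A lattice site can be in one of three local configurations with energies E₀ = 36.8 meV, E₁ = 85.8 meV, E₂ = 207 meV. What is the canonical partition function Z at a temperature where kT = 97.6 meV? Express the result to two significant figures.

Eᵢ/kT = 0.3770, 0.8791, 2.121.
Z = Σ e^(−Eᵢ/kT) = e^(−0.3770) + e^(−0.8791) + e^(−2.121) = 0.6859 + 0.4152 + 0.1199 = 1.221.

Z = 1.2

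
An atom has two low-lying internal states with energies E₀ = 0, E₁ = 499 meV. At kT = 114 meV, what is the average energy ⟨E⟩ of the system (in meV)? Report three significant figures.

6.19 meV

Eᵢ/kT = 0, 4.3772.
Z = Σ e^(−Eᵢ/kT) = e^(−0) + e^(−4.3772) = 1.0000 + 0.012560 = 1.0126.
⟨E⟩ = Σ Eᵢ e^(−Eᵢ/kT) / Z = (0·1.0000 + 499·0.012560) / 1.0126 = 6.19 meV.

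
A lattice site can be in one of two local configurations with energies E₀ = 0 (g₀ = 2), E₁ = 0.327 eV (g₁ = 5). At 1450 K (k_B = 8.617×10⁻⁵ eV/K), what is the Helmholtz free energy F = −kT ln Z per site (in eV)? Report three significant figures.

-0.108 eV

k_BT = 8.617×10⁻⁵ × 1450 K = 0.12495 eV.
Eᵢ/kT = 0, 2.6170.
Z = Σ gᵢe^(−Eᵢ/kT) = 2·e^(−0) + 5·e^(−2.6170) = 2.0000 + 0.36511 = 2.3651.
F = −kT ln Z = −0.12495 × ln(2.3651) = −0.12495 × 0.86082 = -0.108 eV.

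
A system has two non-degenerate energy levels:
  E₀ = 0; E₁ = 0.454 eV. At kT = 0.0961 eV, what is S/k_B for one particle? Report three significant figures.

Eᵢ/kT = 0, 4.7242.
Z = Σ e^(−Eᵢ/kT) = e^(−0) + e^(−4.7242) = 1.0000 + 0.0088778 = 1.0089.
⟨E⟩ = Σ EᵢPᵢ = 0.0039950 eV.
S/k_B = ln Z + ⟨E⟩/kT = ln(1.0089) + 0.0039950/0.0961 = 0.0088606 + 0.041571 = 0.0504.

0.0504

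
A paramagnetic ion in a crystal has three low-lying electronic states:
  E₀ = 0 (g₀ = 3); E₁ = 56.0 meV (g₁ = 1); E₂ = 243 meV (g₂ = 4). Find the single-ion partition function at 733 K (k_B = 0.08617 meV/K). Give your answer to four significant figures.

Z = 3.497

k_BT = 0.08617 × 733 K = 63.1626 meV.
Eᵢ/kT = 0, 0.886601, 3.84721.
Z = Σ gᵢe^(−Eᵢ/kT) = 3·e^(−0) + 1·e^(−0.886601) + 4·e^(−3.84721) = 3.00000 + 0.412054 + 0.0853568 = 3.49741.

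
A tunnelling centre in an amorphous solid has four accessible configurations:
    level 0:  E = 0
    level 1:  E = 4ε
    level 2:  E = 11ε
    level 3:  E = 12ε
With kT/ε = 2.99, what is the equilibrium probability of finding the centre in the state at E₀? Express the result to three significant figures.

Eᵢ/kT = 0, 1.3378, 3.6789, 4.0134.
Z = Σ e^(−Eᵢ/kT) = e^(−0) + e^(−1.3378) + e^(−3.6789) + e^(−4.0134) = 1.0000 + 0.26242 + 0.025251 + 0.018072 = 1.3057.
P₀ = e^(−E₀/kT) / Z = 1.0000/1.3057 = 0.766.

0.766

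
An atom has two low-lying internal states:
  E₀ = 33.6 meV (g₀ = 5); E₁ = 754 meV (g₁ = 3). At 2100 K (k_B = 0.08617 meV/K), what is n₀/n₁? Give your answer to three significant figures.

k_BT = 0.08617 × 2100 K = 180.96 meV.
n₀/n₁ = (g₀/g₁) exp[−(E₀−E₁)/kT] = (5/3) × exp(−(-720.4 meV)/(180.96 meV)) = (5/3) × exp(3.9810) = 89.3.

89.3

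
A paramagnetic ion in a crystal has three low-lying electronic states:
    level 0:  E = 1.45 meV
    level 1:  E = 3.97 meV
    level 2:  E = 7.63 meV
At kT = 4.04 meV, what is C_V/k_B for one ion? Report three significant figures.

Eᵢ/kT = 0.35891, 0.98267, 1.8886.
Z = Σ e^(−Eᵢ/kT) = e^(−0.35891) + e^(−0.98267) + e^(−1.8886) = 0.69844 + 0.37431 + 0.15128 = 1.2240.
⟨E⟩ = 2.9845 meV, ⟨E²⟩ = 13.215 meV².
C_V/k_B = (⟨E²⟩ − ⟨E⟩²)/(kT)² = (13.215 − 8.9072)/16.322 = 0.264.

0.264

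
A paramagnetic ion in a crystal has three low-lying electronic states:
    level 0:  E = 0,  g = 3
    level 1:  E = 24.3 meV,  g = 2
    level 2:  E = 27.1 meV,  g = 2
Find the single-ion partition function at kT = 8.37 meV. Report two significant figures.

Eᵢ/kT = 0, 2.903, 3.238.
Z = Σ gᵢe^(−Eᵢ/kT) = 3·e^(−0) + 2·e^(−2.903) + 2·e^(−3.238) = 3.000 + 0.1097 + 0.07848 = 3.188.

Z = 3.2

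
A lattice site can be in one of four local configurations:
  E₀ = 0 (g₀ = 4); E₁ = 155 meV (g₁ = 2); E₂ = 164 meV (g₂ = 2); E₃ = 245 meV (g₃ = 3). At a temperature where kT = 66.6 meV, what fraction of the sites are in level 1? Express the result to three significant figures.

0.0439

Eᵢ/kT = 0, 2.3273, 2.4625, 3.6787.
Z = Σ gᵢe^(−Eᵢ/kT) = 4·e^(−0) + 2·e^(−2.3273) + 2·e^(−2.4625) + 3·e^(−3.6787) = 4.0000 + 0.19512 + 0.17044 + 0.075767 = 4.4413.
P₁ = g₁ e^(−E₁/kT) / Z = 0.19512/4.4413 = 0.0439.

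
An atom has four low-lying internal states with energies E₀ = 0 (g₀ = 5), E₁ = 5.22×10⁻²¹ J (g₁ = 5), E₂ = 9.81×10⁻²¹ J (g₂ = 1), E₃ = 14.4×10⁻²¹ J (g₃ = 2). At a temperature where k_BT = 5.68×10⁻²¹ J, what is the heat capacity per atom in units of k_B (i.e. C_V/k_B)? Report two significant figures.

Eᵢ/kT = 0, 0.9190, 1.727, 2.535.
Z = Σ gᵢe^(−Eᵢ/kT) = 5·e^(−0) + 5·e^(−0.9190) + 1·e^(−1.727) + 2·e^(−2.535) = 5.000 + 1.995 + 0.1778 + 0.1585 = 7.331.
⟨E⟩ = 1.970, ⟨E²⟩ = 14.23.
C_V/k_B = (⟨E²⟩ − ⟨E⟩²)/(kT)² = (14.23 − 3.881)/32.26 = 0.32.

0.32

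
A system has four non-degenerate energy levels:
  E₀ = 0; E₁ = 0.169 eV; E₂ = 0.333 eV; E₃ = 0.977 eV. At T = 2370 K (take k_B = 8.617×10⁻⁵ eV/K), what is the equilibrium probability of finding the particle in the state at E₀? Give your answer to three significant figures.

0.609

k_BT = 8.617×10⁻⁵ × 2370 K = 0.20422 eV.
Eᵢ/kT = 0, 0.82754, 1.6306, 4.7841.
Z = Σ e^(−Eᵢ/kT) = e^(−0) + e^(−0.82754) + e^(−1.6306) + e^(−4.7841) = 1.0000 + 0.43712 + 0.19581 + 0.0083616 = 1.6413.
P₀ = e^(−E₀/kT) / Z = 1.0000/1.6413 = 0.609.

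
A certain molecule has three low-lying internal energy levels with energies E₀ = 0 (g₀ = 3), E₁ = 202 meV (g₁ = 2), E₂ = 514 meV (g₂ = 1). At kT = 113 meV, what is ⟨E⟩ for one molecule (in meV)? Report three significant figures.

Eᵢ/kT = 0, 1.7876, 4.5487.
Z = Σ gᵢe^(−Eᵢ/kT) = 3·e^(−0) + 2·e^(−1.7876) + 1·e^(−4.5487) = 3.0000 + 0.33472 + 0.010581 = 3.3453.
⟨E⟩ = Σ Eᵢ gᵢe^(−Eᵢ/kT) / Z = (0·3.0000 + 202·0.33472 + 514·0.010581) / 3.3453 = 21.8 meV.

21.8 meV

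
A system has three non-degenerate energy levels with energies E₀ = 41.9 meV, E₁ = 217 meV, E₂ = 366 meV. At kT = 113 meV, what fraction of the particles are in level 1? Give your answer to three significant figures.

0.167

Eᵢ/kT = 0.37080, 1.9204, 3.2389.
Z = Σ e^(−Eᵢ/kT) = e^(−0.37080) + e^(−1.9204) + e^(−3.2389) = 0.69018 + 0.14655 + 0.039207 = 0.87594.
P₁ = e^(−E₁/kT) / Z = 0.14655/0.87594 = 0.167.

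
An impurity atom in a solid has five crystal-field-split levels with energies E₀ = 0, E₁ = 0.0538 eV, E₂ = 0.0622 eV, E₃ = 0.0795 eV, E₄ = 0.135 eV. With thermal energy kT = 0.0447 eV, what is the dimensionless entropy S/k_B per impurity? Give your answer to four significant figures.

Eᵢ/kT = 0, 1.20358, 1.39150, 1.77852, 3.02013.
Z = Σ e^(−Eᵢ/kT) = e^(−0) + e^(−1.20358) + e^(−1.39150) + e^(−1.77852) + e^(−3.02013) = 1.00000 + 0.300118 + 0.248702 + 0.168888 + 0.0487949 = 1.76650.
⟨E⟩ = Σ EᵢPᵢ = 0.0292270 eV.
S/k_B = ln Z + ⟨E⟩/kT = ln(1.76650) + 0.0292270/0.0447 = 0.569000 + 0.653848 = 1.223.

1.223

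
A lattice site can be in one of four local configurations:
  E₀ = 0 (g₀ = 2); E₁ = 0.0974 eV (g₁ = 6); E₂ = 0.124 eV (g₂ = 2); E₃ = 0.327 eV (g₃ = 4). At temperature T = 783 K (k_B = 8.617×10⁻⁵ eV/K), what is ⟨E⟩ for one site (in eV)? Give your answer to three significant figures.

k_BT = 8.617×10⁻⁵ × 783 K = 0.067471 eV.
Eᵢ/kT = 0, 1.4436, 1.8378, 4.8465.
Z = Σ gᵢe^(−Eᵢ/kT) = 2·e^(−0) + 6·e^(−1.4436) + 2·e^(−1.8378) + 4·e^(−4.8465) = 2.0000 + 1.4165 + 0.31833 + 0.031423 = 3.7663.
⟨E⟩ = Σ Eᵢ gᵢe^(−Eᵢ/kT) / Z = (0·2.0000 + 0.0974·1.4165 + 0.124·0.31833 + 0.327·0.031423) / 3.7663 = 0.0498 eV.

0.0498 eV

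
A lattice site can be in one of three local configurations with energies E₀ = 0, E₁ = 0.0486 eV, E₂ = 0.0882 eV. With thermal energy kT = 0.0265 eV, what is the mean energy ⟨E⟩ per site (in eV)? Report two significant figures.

0.0091 eV

Eᵢ/kT = 0, 1.834, 3.328.
Z = Σ e^(−Eᵢ/kT) = e^(−0) + e^(−1.834) + e^(−3.328) = 1.000 + 0.1598 + 0.03586 = 1.196.
⟨E⟩ = Σ Eᵢ e^(−Eᵢ/kT) / Z = (0·1.000 + 0.0486·0.1598 + 0.0882·0.03586) / 1.196 = 0.0091 eV.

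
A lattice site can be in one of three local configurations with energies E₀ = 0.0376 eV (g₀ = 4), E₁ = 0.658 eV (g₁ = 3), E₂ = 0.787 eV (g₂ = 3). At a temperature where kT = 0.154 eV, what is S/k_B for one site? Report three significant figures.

Eᵢ/kT = 0.24416, 4.2727, 5.1104.
Z = Σ gᵢe^(−Eᵢ/kT) = 4·e^(−0.24416) + 3·e^(−4.2727) + 3·e^(−5.1104) = 3.1334 + 0.041832 + 0.018101 = 3.1933.
⟨E⟩ = Σ EᵢPᵢ = 0.049976 eV.
S/k_B = ln Z + ⟨E⟩/kT = ln(3.1933) + 0.049976/0.154 = 1.1611 + 0.32452 = 1.49.

1.49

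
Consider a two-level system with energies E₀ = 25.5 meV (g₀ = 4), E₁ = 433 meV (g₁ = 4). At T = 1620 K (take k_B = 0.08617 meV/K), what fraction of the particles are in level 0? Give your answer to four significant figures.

0.9488

k_BT = 0.08617 × 1620 K = 139.595 meV.
Eᵢ/kT = 0.182671, 3.10183.
Z = Σ gᵢe^(−Eᵢ/kT) = 4·e^(−0.182671) + 4·e^(−3.10183) = 3.33217 + 0.179867 = 3.51204.
P₀ = g₀ e^(−E₀/kT) / Z = 3.33217/3.51204 = 0.9488.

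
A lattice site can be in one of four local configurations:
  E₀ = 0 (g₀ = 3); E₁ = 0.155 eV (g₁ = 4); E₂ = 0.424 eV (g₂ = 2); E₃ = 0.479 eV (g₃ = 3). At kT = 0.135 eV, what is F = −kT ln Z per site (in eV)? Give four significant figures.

Eᵢ/kT = 0, 1.14815, 3.14074, 3.54815.
Z = Σ gᵢe^(−Eᵢ/kT) = 3·e^(−0) + 4·e^(−1.14815) + 2·e^(−3.14074) + 3·e^(−3.54815) = 3.00000 + 1.26889 + 0.0865016 + 0.0863335 = 4.44173.
F = −kT ln Z = −0.135 × ln(4.44173) = −0.135 × 1.49104 = -0.2013 eV.

-0.2013 eV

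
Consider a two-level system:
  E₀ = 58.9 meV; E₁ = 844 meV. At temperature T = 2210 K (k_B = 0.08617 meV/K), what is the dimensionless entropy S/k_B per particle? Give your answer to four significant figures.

k_BT = 0.08617 × 2210 K = 190.436 meV.
Eᵢ/kT = 0.309290, 4.43194.
Z = Σ e^(−Eᵢ/kT) = e^(−0.309290) + e^(−4.43194) = 0.733968 + 0.0118914 = 0.745859.
⟨E⟩ = Σ EᵢPᵢ = 71.4171 meV.
S/k_B = ln Z + ⟨E⟩/kT = ln(0.745859) + 71.4171/190.436 = -0.293219 + 0.375019 = 0.08180.

0.08180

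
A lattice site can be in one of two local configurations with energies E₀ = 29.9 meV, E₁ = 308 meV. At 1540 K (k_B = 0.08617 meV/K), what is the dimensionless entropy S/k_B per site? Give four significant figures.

0.3455

k_BT = 0.08617 × 1540 K = 132.702 meV.
Eᵢ/kT = 0.225317, 2.32099.
Z = Σ e^(−Eᵢ/kT) = e^(−0.225317) + e^(−2.32099) = 0.798263 + 0.0981763 = 0.896439.
⟨E⟩ = Σ EᵢPᵢ = 60.3570 meV.
S/k_B = ln Z + ⟨E⟩/kT = ln(0.896439) + 60.3570/132.702 = -0.109325 + 0.454831 = 0.3455.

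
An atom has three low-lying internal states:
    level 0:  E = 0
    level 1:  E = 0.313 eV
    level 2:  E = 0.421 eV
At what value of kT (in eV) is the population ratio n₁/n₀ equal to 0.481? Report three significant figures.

n₁/n₀ = exp[−(E₁−E₀)/kT] = 0.481.
⇒ (E₁−E₀)/kT = ln(1/0.481) = ln(2.0790) = 0.73189.
kT = 0.313 eV / 0.73189 = 0.428 eV.

0.428 eV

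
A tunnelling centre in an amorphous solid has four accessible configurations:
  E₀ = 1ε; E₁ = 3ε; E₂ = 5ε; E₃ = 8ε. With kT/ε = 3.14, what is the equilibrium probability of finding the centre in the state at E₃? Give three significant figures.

Eᵢ/kT = 0.31847, 0.95541, 1.5924, 2.5478.
Z = Σ e^(−Eᵢ/kT) = e^(−0.31847) + e^(−0.95541) + e^(−1.5924) + e^(−2.5478) = 0.72726 + 0.38465 + 0.20344 + 0.078254 = 1.3936.
P₃ = e^(−E₃/kT) / Z = 0.078254/1.3936 = 0.0562.

0.0562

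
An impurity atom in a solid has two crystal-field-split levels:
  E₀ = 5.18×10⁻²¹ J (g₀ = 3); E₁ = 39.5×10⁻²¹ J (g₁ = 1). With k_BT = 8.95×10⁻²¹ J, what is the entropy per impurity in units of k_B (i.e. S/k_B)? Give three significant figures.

Eᵢ/kT = 0.57877, 4.4134.
Z = Σ gᵢe^(−Eᵢ/kT) = 3·e^(−0.57877) + 1·e^(−4.4134) = 1.6818 + 0.012114 = 1.6939.
⟨E⟩ = Σ EᵢPᵢ = 5.4255 ×10⁻²¹ J.
S/k_B = ln Z + ⟨E⟩/kT = ln(1.6939) + 5.4255/8.95 = 0.52703 + 0.60620 = 1.13.

1.13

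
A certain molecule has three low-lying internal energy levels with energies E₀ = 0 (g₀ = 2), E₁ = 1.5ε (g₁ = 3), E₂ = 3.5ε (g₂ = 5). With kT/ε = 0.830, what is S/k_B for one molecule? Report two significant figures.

1.4

Eᵢ/kT = 0, 1.807, 4.217.
Z = Σ gᵢe^(−Eᵢ/kT) = 2·e^(−0) + 3·e^(−1.807) + 5·e^(−4.217) = 2.000 + 0.4924 + 0.07371 = 2.566.
⟨E⟩ = Σ EᵢPᵢ = 0.3884 ε.
S/k_B = ln Z + ⟨E⟩/kT = ln(2.566) + 0.3884/0.830 = 0.9423 + 0.4680 = 1.4.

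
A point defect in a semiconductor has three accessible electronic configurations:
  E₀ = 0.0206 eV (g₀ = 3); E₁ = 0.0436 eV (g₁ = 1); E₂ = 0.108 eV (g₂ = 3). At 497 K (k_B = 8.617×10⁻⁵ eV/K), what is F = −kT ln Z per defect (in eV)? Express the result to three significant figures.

k_BT = 8.617×10⁻⁵ × 497 K = 0.042826 eV.
Eᵢ/kT = 0.48102, 1.0181, 2.5218.
Z = Σ gᵢe^(−Eᵢ/kT) = 3·e^(−0.48102) + 1·e^(−1.0181) + 3·e^(−2.5218) = 1.8545 + 0.36128 + 0.24094 = 2.4567.
F = −kT ln Z = −0.042826 × ln(2.4567) = −0.042826 × 0.89882 = -0.0385 eV.

-0.0385 eV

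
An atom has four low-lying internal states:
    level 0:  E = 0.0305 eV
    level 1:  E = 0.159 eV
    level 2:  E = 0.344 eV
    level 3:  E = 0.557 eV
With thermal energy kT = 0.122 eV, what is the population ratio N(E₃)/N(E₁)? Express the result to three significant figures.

n₃/n₁ = exp[−(E₃−E₁)/kT] = exp(−(0.398 eV)/(0.122 eV)) = exp(-3.2623) = 0.0383.

0.0383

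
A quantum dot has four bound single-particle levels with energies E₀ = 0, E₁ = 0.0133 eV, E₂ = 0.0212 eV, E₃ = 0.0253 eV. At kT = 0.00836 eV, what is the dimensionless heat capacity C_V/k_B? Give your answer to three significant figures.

0.849

Eᵢ/kT = 0, 1.5909, 2.5359, 3.0263.
Z = Σ e^(−Eᵢ/kT) = e^(−0) + e^(−1.5909) + e^(−2.5359) + e^(−3.0263) = 1.0000 + 0.20374 + 0.079190 + 0.048495 = 1.3314.
⟨E⟩ = 0.0042177 eV, ⟨E²⟩ = 0.000077116 eV².
C_V/k_B = (⟨E²⟩ − ⟨E⟩²)/(kT)² = (0.000077116 − 0.000017789)/0.000069890 = 0.849.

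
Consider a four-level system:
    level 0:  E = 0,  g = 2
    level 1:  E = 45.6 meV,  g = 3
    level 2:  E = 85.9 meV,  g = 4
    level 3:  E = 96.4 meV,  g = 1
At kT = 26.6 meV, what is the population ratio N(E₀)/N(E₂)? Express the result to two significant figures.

n₀/n₂ = (g₀/g₂) exp[−(E₀−E₂)/kT] = (2/4) × exp(−(-85.9 meV)/(26.6 meV)) = (2/4) × exp(3.229) = 13.

13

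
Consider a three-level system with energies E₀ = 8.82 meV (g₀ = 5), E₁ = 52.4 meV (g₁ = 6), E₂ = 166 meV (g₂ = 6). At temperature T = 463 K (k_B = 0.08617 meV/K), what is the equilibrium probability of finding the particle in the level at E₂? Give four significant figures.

k_BT = 0.08617 × 463 K = 39.8967 meV.
Eᵢ/kT = 0.221071, 1.31339, 4.16075.
Z = Σ gᵢe^(−Eᵢ/kT) = 5·e^(−0.221071) + 6·e^(−1.31339) + 6·e^(−4.16075) = 4.00830 + 1.61344 + 0.0935751 = 5.71532.
P₂ = g₂ e^(−E₂/kT) / Z = 0.0935751/5.71532 = 0.01637.

0.01637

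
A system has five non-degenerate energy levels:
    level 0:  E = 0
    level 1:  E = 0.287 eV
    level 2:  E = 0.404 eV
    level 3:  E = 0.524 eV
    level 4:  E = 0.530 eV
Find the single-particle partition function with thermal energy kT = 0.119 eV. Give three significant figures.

Z = 1.15

Eᵢ/kT = 0, 2.4118, 3.3950, 4.4034, 4.4538.
Z = Σ e^(−Eᵢ/kT) = e^(−0) + e^(−2.4118) + e^(−3.3950) + e^(−4.4034) + e^(−4.4538) = 1.0000 + 0.089654 + 0.033541 + 0.012236 + 0.011634 = 1.1471.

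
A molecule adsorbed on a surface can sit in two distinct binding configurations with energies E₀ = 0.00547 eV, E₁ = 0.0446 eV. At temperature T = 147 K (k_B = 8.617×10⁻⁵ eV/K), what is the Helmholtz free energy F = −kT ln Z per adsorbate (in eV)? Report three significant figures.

0.00491 eV

k_BT = 8.617×10⁻⁵ × 147 K = 0.012667 eV.
Eᵢ/kT = 0.43183, 3.5210.
Z = Σ e^(−Eᵢ/kT) = e^(−0.43183) + e^(−3.5210) = 0.64932 + 0.029570 = 0.67889.
F = −kT ln Z = −0.012667 × ln(0.67889) = −0.012667 × -0.38730 = 0.00491 eV.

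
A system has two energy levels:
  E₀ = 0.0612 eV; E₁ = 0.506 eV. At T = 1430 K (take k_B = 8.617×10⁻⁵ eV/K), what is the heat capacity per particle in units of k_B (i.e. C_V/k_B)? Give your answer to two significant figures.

0.33

k_BT = 8.617×10⁻⁵ × 1430 K = 0.1232 eV.
Eᵢ/kT = 0.4968, 4.107.
Z = Σ e^(−Eᵢ/kT) = e^(−0.4968) + e^(−4.107) = 0.6085 + 0.01646 = 0.6250.
⟨E⟩ = 0.07291 eV, ⟨E²⟩ = 0.01039 eV².
C_V/k_B = (⟨E²⟩ − ⟨E⟩²)/(kT)² = (0.01039 − 0.005316)/0.01518 = 0.33.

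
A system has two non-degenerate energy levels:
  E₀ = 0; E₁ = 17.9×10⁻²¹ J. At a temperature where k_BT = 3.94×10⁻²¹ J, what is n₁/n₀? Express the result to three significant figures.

0.0106

n₁/n₀ = exp[−(E₁−E₀)/kT] = exp(−(17.9 ×10⁻²¹ J)/(3.94 ×10⁻²¹ J)) = exp(-4.5431) = 0.0106.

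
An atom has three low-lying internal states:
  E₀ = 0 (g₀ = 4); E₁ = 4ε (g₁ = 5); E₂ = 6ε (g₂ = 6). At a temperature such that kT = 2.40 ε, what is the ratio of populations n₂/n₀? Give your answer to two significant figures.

n₂/n₀ = (g₂/g₀) exp[−(E₂−E₀)/kT] = (6/4) × exp(−(6ε)/(2.40ε)) = (6/4) × exp(-2.500) = 0.12.

0.12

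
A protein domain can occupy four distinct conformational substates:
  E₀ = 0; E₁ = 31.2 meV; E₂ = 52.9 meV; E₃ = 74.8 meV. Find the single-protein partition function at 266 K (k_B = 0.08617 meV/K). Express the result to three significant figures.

k_BT = 0.08617 × 266 K = 22.921 meV.
Eᵢ/kT = 0, 1.3612, 2.3079, 3.2634.
Z = Σ e^(−Eᵢ/kT) = e^(−0) + e^(−1.3612) + e^(−2.3079) + e^(−3.2634) = 1.0000 + 0.25635 + 0.099470 + 0.038258 = 1.3941.

Z = 1.39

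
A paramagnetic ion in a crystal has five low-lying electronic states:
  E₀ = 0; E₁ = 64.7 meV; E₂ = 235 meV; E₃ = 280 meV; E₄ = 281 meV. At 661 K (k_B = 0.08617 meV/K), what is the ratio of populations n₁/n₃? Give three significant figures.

k_BT = 0.08617 × 661 K = 56.958 meV.
n₁/n₃ = exp[−(E₁−E₃)/kT] = exp(−(-215.3 meV)/(56.958 meV)) = exp(3.7800) = 43.8.

43.8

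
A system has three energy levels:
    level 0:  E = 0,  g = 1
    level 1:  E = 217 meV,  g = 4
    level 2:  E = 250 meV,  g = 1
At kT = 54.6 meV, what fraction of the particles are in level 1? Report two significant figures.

Eᵢ/kT = 0, 3.974, 4.579.
Z = Σ gᵢe^(−Eᵢ/kT) = 1·e^(−0) + 4·e^(−3.974) + 1·e^(−4.579) = 1.000 + 0.07519 + 0.01027 = 1.085.
P₁ = g₁ e^(−E₁/kT) / Z = 0.07519/1.085 = 0.069.

0.069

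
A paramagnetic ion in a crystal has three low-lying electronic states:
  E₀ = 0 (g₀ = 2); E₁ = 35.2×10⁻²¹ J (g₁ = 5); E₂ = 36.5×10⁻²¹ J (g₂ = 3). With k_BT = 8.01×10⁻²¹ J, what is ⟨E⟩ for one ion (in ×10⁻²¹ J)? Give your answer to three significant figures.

Eᵢ/kT = 0, 4.3945, 4.5568.
Z = Σ gᵢe^(−Eᵢ/kT) = 2·e^(−0) + 5·e^(−4.3945) + 3·e^(−4.5568) = 2.0000 + 0.061725 + 0.031487 = 2.0932.
⟨E⟩ = Σ Eᵢ gᵢe^(−Eᵢ/kT) / Z = (0·2.0000 + 35.2·0.061725 + 36.5·0.031487) / 2.0932 = 1.59 ×10⁻²¹ J.

1.59 ×10⁻²¹ J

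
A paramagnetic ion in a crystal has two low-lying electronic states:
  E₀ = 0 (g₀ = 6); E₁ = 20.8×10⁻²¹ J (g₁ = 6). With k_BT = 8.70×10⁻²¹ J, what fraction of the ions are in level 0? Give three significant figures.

0.916

Eᵢ/kT = 0, 2.3908.
Z = Σ gᵢe^(−Eᵢ/kT) = 6·e^(−0) + 6·e^(−2.3908) = 6.0000 + 0.54934 = 6.5493.
P₀ = g₀ e^(−E₀/kT) / Z = 6.0000/6.5493 = 0.916.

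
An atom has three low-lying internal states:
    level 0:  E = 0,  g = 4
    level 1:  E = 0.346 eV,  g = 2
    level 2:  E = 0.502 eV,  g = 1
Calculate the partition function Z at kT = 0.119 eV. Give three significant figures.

Eᵢ/kT = 0, 2.9076, 4.2185.
Z = Σ gᵢe^(−Eᵢ/kT) = 4·e^(−0) + 2·e^(−2.9076) + 1·e^(−4.2185) = 4.0000 + 0.10921 + 0.014721 = 4.1239.

Z = 4.12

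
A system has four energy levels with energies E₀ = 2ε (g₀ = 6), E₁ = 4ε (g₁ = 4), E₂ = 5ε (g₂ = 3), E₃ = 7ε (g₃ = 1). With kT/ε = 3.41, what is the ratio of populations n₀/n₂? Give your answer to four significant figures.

n₀/n₂ = (g₀/g₂) exp[−(E₀−E₂)/kT] = (6/3) × exp(−(-3ε)/(3.41ε)) = (6/3) × exp(0.879765) = 4.821.

4.821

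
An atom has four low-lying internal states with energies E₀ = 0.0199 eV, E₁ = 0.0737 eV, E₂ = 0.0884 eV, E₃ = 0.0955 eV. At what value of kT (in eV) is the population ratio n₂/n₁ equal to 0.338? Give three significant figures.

n₂/n₁ = exp[−(E₂−E₁)/kT] = 0.338.
⇒ (E₂−E₁)/kT = ln(1/0.338) = ln(2.9586) = 1.0847.
kT = 0.0147 eV / 1.0847 = 0.0136 eV.

0.0136 eV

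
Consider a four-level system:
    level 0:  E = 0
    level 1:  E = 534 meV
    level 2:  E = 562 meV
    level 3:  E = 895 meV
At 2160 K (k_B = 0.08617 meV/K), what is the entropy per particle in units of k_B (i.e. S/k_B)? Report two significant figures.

k_BT = 0.08617 × 2160 K = 186.1 meV.
Eᵢ/kT = 0, 2.869, 3.020, 4.809.
Z = Σ e^(−Eᵢ/kT) = e^(−0) + e^(−2.869) + e^(−3.020) + e^(−4.809) = 1.000 + 0.05676 + 0.04880 + 0.008156 = 1.114.
⟨E⟩ = Σ EᵢPᵢ = 58.38 meV.
S/k_B = ln Z + ⟨E⟩/kT = ln(1.114) + 58.38/186.1 = 0.1080 + 0.3137 = 0.42.

0.42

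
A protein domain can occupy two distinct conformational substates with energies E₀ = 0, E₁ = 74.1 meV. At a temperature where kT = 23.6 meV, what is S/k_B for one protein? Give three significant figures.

Eᵢ/kT = 0, 3.1398.
Z = Σ e^(−Eᵢ/kT) = e^(−0) + e^(−3.1398) = 1.0000 + 0.043291 = 1.0433.
⟨E⟩ = Σ EᵢPᵢ = 3.0747 meV.
S/k_B = ln Z + ⟨E⟩/kT = ln(1.0433) + 3.0747/23.6 = 0.042389 + 0.13028 = 0.173.

0.173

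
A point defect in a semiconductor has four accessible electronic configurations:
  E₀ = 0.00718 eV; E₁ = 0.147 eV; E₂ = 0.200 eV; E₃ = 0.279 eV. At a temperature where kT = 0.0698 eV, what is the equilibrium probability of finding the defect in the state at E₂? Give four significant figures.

Eᵢ/kT = 0.102865, 2.10602, 2.86533, 3.99713.
Z = Σ e^(−Eᵢ/kT) = e^(−0.102865) + e^(−2.10602) + e^(−2.86533) + e^(−3.99713) = 0.902249 + 0.121721 + 0.0569643 + 0.0183683 = 1.09930.
P₂ = e^(−E₂/kT) / Z = 0.0569643/1.09930 = 0.05182.

0.05182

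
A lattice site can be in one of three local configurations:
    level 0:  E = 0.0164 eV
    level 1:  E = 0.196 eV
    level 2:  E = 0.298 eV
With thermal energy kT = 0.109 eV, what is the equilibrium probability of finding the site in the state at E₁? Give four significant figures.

Eᵢ/kT = 0.150459, 1.79817, 2.73394.
Z = Σ e^(−Eᵢ/kT) = e^(−0.150459) + e^(−1.79817) + e^(−2.73394) = 0.860313 + 0.165602 + 0.0649628 = 1.09088.
P₁ = e^(−E₁/kT) / Z = 0.165602/1.09088 = 0.1518.

0.1518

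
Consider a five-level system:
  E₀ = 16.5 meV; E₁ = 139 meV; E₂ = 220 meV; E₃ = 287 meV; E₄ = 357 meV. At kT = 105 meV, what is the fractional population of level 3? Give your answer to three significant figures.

Eᵢ/kT = 0.15714, 1.3238, 2.0952, 2.7333, 3.4000.
Z = Σ e^(−Eᵢ/kT) = e^(−0.15714) + e^(−1.3238) + e^(−2.0952) + e^(−2.7333) + e^(−3.4000) = 0.85458 + 0.26612 + 0.12305 + 0.065004 + 0.033373 = 1.3421.
P₃ = e^(−E₃/kT) / Z = 0.065004/1.3421 = 0.0484.

0.0484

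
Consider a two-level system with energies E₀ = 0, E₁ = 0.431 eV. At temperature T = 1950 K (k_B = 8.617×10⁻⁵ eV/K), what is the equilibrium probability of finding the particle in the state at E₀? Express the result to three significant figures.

k_BT = 8.617×10⁻⁵ × 1950 K = 0.16803 eV.
Eᵢ/kT = 0, 2.5650.
Z = Σ e^(−Eᵢ/kT) = e^(−0) + e^(−2.5650) = 1.0000 + 0.076919 = 1.0769.
P₀ = e^(−E₀/kT) / Z = 1.0000/1.0769 = 0.929.

0.929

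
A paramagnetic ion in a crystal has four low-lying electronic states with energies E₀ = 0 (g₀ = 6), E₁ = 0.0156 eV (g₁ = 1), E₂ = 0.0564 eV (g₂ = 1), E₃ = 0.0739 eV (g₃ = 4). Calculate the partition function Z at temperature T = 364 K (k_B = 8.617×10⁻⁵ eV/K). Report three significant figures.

Z = 7.15

k_BT = 8.617×10⁻⁵ × 364 K = 0.031366 eV.
Eᵢ/kT = 0, 0.49735, 1.7981, 2.3561.
Z = Σ gᵢe^(−Eᵢ/kT) = 6·e^(−0) + 1·e^(−0.49735) + 1·e^(−1.7981) + 4·e^(−2.3561) = 6.0000 + 0.60814 + 0.16561 + 0.37916 = 7.1529.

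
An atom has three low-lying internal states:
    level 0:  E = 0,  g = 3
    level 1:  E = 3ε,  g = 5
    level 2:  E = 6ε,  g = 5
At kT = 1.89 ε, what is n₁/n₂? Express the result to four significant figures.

n₁/n₂ = (g₁/g₂) exp[−(E₁−E₂)/kT] = (5/5) × exp(−(-3ε)/(1.89ε)) = (5/5) × exp(1.58730) = 4.891.

4.891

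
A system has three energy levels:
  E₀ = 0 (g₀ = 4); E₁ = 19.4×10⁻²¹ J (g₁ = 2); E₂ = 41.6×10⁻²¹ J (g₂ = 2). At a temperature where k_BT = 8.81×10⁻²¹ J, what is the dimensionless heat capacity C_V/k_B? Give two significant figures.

Eᵢ/kT = 0, 2.202, 4.722.
Z = Σ gᵢe^(−Eᵢ/kT) = 4·e^(−0) + 2·e^(−2.202) + 2·e^(−4.722) = 4.000 + 0.2212 + 0.01779 = 4.239.
⟨E⟩ = 1.187, ⟨E²⟩ = 26.90.
C_V/k_B = (⟨E²⟩ − ⟨E⟩²)/(kT)² = (26.90 − 1.409)/77.62 = 0.33.

0.33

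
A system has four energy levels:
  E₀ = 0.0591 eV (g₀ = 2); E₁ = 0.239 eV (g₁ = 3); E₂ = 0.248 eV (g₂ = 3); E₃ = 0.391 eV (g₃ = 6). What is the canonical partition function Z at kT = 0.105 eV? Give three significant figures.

Z = 1.87

Eᵢ/kT = 0.56286, 2.2762, 2.3619, 3.7238.
Z = Σ gᵢe^(−Eᵢ/kT) = 2·e^(−0.56286) + 3·e^(−2.2762) + 3·e^(−2.3619) + 6·e^(−3.7238) = 1.1392 + 0.30802 + 0.28272 + 0.14485 = 1.8748.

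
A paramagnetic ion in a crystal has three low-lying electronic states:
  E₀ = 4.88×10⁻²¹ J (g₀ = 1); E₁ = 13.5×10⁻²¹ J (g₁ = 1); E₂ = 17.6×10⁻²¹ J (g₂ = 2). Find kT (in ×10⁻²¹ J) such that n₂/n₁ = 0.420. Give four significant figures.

n₂/n₁ = (g₂/g₁) exp[−(E₂−E₁)/kT] = 0.420.
⇒ (E₂−E₁)/kT = ln((2/1)/0.420) = ln(4.76190) = 1.56065.
kT = 4.1 ×10⁻²¹ J / 1.56065 = 2.627 ×10⁻²¹ J.

2.627 ×10⁻²¹ J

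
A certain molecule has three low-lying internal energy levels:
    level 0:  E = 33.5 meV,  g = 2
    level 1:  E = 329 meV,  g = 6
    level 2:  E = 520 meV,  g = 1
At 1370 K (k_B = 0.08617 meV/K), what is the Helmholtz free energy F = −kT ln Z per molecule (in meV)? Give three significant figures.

k_BT = 0.08617 × 1370 K = 118.05 meV.
Eᵢ/kT = 0.28378, 2.7870, 4.4049.
Z = Σ gᵢe^(−Eᵢ/kT) = 2·e^(−0.28378) + 6·e^(−2.7870) + 1·e^(−4.4049) = 1.5059 + 0.36963 + 0.012217 = 1.8877.
F = −kT ln Z = −118.05 × ln(1.8877) = −118.05 × 0.63536 = -75.0 meV.

-75.0 meV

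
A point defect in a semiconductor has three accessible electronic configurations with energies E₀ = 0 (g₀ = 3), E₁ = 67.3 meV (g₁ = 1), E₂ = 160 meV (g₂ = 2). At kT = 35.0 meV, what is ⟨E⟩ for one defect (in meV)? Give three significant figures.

4.15 meV

Eᵢ/kT = 0, 1.9229, 4.5714.
Z = Σ gᵢe^(−Eᵢ/kT) = 3·e^(−0) + 1·e^(−1.9229) + 2·e^(−4.5714) = 3.0000 + 0.14618 + 0.020687 = 3.1669.
⟨E⟩ = Σ Eᵢ gᵢe^(−Eᵢ/kT) / Z = (0·3.0000 + 67.3·0.14618 + 160·0.020687) / 3.1669 = 4.15 meV.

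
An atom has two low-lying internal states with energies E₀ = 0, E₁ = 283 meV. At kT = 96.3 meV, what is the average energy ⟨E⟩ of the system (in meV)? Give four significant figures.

Eᵢ/kT = 0, 2.93873.
Z = Σ e^(−Eᵢ/kT) = e^(−0) + e^(−2.93873) = 1.00000 + 0.0529329 = 1.05293.
⟨E⟩ = Σ Eᵢ e^(−Eᵢ/kT) / Z = (0·1.00000 + 283·0.0529329) / 1.05293 = 14.23 meV.

14.23 meV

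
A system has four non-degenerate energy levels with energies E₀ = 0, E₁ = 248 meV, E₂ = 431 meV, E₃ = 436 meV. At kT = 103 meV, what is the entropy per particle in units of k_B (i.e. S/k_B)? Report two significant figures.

0.42

Eᵢ/kT = 0, 2.408, 4.184, 4.233.
Z = Σ e^(−Eᵢ/kT) = e^(−0) + e^(−2.408) + e^(−4.184) + e^(−4.233) = 1.000 + 0.09000 + 0.01524 + 0.01451 = 1.120.
⟨E⟩ = Σ EᵢPᵢ = 31.44 meV.
S/k_B = ln Z + ⟨E⟩/kT = ln(1.120) + 31.44/103 = 0.1133 + 0.3052 = 0.42.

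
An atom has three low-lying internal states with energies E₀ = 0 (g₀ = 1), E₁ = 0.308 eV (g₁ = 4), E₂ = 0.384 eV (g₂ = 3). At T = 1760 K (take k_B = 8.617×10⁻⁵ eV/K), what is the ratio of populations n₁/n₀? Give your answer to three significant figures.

k_BT = 8.617×10⁻⁵ × 1760 K = 0.15166 eV.
n₁/n₀ = (g₁/g₀) exp[−(E₁−E₀)/kT] = (4/1) × exp(−(0.308 eV)/(0.15166 eV)) = (4/1) × exp(-2.0309) = 0.525.

0.525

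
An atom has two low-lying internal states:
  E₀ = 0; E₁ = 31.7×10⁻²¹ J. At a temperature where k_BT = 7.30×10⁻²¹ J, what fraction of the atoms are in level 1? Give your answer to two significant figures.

0.013

Eᵢ/kT = 0, 4.342.
Z = Σ e^(−Eᵢ/kT) = e^(−0) + e^(−4.342) = 1.000 + 0.01301 = 1.013.
P₁ = e^(−E₁/kT) / Z = 0.01301/1.013 = 0.013.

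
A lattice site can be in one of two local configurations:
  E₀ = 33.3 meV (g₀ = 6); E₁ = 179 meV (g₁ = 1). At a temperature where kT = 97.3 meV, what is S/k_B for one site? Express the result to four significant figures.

Eᵢ/kT = 0.342240, 1.83967.
Z = Σ gᵢe^(−Eᵢ/kT) = 6·e^(−0.342240) + 1·e^(−1.83967) = 4.26107 + 0.158870 = 4.41994.
⟨E⟩ = Σ EᵢPᵢ = 38.5370 meV.
S/k_B = ln Z + ⟨E⟩/kT = ln(4.41994) + 38.5370/97.3 = 1.48613 + 0.396064 = 1.882.

1.882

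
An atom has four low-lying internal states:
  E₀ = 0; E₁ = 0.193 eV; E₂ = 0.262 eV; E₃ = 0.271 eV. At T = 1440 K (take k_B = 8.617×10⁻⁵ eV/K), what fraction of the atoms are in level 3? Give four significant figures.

k_BT = 8.617×10⁻⁵ × 1440 K = 0.124085 eV.
Eᵢ/kT = 0, 1.55539, 2.11146, 2.18399.
Z = Σ e^(−Eᵢ/kT) = e^(−0) + e^(−1.55539) + e^(−2.11146) + e^(−2.18399) = 1.00000 + 0.211107 + 0.121061 + 0.112591 = 1.44476.
P₃ = e^(−E₃/kT) / Z = 0.112591/1.44476 = 0.07793.

0.07793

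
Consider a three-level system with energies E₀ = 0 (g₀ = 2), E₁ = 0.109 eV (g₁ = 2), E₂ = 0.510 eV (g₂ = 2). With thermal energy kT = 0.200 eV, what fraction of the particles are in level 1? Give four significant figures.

0.3497

Eᵢ/kT = 0, 0.545000, 2.55000.
Z = Σ gᵢe^(−Eᵢ/kT) = 2·e^(−0) + 2·e^(−0.545000) + 2·e^(−2.55000) = 2.00000 + 1.15968 + 0.156163 = 3.31584.
P₁ = g₁ e^(−E₁/kT) / Z = 1.15968/3.31584 = 0.3497.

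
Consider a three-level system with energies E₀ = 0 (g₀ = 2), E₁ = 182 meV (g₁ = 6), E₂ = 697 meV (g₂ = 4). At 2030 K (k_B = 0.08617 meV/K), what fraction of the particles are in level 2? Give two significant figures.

0.018

k_BT = 0.08617 × 2030 K = 174.9 meV.
Eᵢ/kT = 0, 1.041, 3.985.
Z = Σ gᵢe^(−Eᵢ/kT) = 2·e^(−0) + 6·e^(−1.041) + 4·e^(−3.985) = 2.000 + 2.119 + 0.07437 = 4.193.
P₂ = g₂ e^(−E₂/kT) / Z = 0.07437/4.193 = 0.018.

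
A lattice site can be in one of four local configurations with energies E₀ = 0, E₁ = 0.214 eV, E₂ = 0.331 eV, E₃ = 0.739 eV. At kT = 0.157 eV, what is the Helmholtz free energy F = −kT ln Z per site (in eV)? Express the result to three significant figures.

Eᵢ/kT = 0, 1.3631, 2.1083, 4.7070.
Z = Σ e^(−Eᵢ/kT) = e^(−0) + e^(−1.3631) + e^(−2.1083) + e^(−4.7070) = 1.0000 + 0.25587 + 0.12144 + 0.0090318 = 1.3863.
F = −kT ln Z = −0.157 × ln(1.3863) = −0.157 × 0.32664 = -0.0513 eV.

-0.0513 eV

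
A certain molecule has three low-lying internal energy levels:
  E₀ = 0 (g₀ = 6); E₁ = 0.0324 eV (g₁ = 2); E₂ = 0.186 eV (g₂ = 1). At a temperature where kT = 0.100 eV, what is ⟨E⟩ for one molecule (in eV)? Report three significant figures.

0.00997 eV

Eᵢ/kT = 0, 0.32400, 1.8600.
Z = Σ gᵢe^(−Eᵢ/kT) = 6·e^(−0) + 2·e^(−0.32400) + 1·e^(−1.8600) = 6.0000 + 1.4465 + 0.15567 = 7.6022.
⟨E⟩ = Σ Eᵢ gᵢe^(−Eᵢ/kT) / Z = (0·6.0000 + 0.0324·1.4465 + 0.186·0.15567) / 7.6022 = 0.00997 eV.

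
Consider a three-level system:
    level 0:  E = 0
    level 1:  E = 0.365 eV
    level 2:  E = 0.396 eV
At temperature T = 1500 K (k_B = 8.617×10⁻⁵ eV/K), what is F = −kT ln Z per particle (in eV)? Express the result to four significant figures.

k_BT = 8.617×10⁻⁵ × 1500 K = 0.129255 eV.
Eᵢ/kT = 0, 2.82388, 3.06371.
Z = Σ e^(−Eᵢ/kT) = e^(−0) + e^(−2.82388) + e^(−3.06371) = 1.00000 + 0.0593751 + 0.0467141 = 1.10609.
F = −kT ln Z = −0.129255 × ln(1.10609) = −0.129255 × 0.100831 = -0.01303 eV.

-0.01303 eV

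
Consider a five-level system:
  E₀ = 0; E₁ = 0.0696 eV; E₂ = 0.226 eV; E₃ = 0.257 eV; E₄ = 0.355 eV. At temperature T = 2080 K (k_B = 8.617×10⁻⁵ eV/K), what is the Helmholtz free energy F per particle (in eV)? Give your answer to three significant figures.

k_BT = 8.617×10⁻⁵ × 2080 K = 0.17923 eV.
Eᵢ/kT = 0, 0.38833, 1.2609, 1.4339, 1.9807.
Z = Σ e^(−Eᵢ/kT) = e^(−0) + e^(−0.38833) + e^(−1.2609) + e^(−1.4339) + e^(−1.9807) = 1.0000 + 0.67819 + 0.28340 + 0.23838 + 0.13797 = 2.3379.
F = −kT ln Z = −0.17923 × ln(2.3379) = −0.17923 × 0.84925 = -0.152 eV.

-0.152 eV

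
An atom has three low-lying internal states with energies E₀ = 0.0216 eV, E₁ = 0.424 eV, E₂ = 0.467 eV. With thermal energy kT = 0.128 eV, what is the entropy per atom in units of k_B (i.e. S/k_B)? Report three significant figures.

0.297

Eᵢ/kT = 0.16875, 3.3125, 3.6484.
Z = Σ e^(−Eᵢ/kT) = e^(−0.16875) + e^(−3.3125) + e^(−3.6484) = 0.84472 + 0.036425 + 0.026033 = 0.90718.
⟨E⟩ = Σ EᵢPᵢ = 0.050539 eV.
S/k_B = ln Z + ⟨E⟩/kT = ln(0.90718) + 0.050539/0.128 = -0.097414 + 0.39484 = 0.297.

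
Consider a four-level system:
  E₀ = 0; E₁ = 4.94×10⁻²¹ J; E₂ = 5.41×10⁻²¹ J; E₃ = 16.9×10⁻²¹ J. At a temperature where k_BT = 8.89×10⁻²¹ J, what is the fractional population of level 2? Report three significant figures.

Eᵢ/kT = 0, 0.55568, 0.60855, 1.9010.
Z = Σ e^(−Eᵢ/kT) = e^(−0) + e^(−0.55568) + e^(−0.60855) + e^(−1.9010) = 1.0000 + 0.57368 + 0.54414 + 0.14942 = 2.2672.
P₂ = e^(−E₂/kT) / Z = 0.54414/2.2672 = 0.240.

0.240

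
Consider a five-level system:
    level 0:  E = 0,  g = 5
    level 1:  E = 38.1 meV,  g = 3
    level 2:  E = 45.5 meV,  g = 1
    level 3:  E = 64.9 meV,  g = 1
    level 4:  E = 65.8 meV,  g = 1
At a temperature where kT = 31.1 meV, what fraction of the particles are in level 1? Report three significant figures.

Eᵢ/kT = 0, 1.2251, 1.4630, 2.0868, 2.1158.
Z = Σ gᵢe^(−Eᵢ/kT) = 5·e^(−0) + 3·e^(−1.2251) + 1·e^(−1.4630) + 1·e^(−2.0868) + 1·e^(−2.1158) = 5.0000 + 0.88118 + 0.23154 + 0.12408 + 0.12054 = 6.3573.
P₁ = g₁ e^(−E₁/kT) / Z = 0.88118/6.3573 = 0.139.

0.139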